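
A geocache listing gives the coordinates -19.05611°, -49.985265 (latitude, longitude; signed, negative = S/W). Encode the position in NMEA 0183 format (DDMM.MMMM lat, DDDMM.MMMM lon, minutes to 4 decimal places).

Latitude is negative → S; |value| = 19.056110
φ: fractional part 0.056110 → 3.366600 minutes
Longitude is negative → W; |value| = 49.985265
Lon: minutes = (49.985265 − 49) × 60 = 59.115900

1903.3666,S / 04959.1159,W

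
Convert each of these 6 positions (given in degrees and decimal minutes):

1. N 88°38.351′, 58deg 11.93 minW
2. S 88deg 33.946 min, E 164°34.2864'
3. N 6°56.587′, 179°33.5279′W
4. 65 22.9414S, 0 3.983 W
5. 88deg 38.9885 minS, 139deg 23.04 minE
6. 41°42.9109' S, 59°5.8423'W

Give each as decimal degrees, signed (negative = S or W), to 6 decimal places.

1. 88.639183, -58.198833
2. -88.565767, 164.571440
3. 6.943117, -179.558798
4. -65.382357, -0.066383
5. -88.649808, 139.384000
6. -41.715182, -59.097372

Point 1:
  φ: 88 + 38.351/60 = 88.6391833
  N → positive
  Longitude: 58 + 11.93/60 = 58.1988333
  hemisphere W, so the sign is −
Point 2:
  Lat: 88 + 33.946/60 = 88.5657667
  S ⇒ negate
  Lon: 34.2864′ = 0.571440°; total 164.5714400
  E ⇒ keep positive
Point 3:
  φ: 6 + 56.587/60 = 6.9431167
  N → positive
  λ: 33.5279′ = 0.558798°; total 179.5587983
  W ⇒ negate
Point 4:
  Lat: 65 + 22.9414/60 = 65.3823567
  S ⇒ negate
  Longitude: 0 + 3.983/60 = 0.0663833
  W ⇒ negate
Point 5:
  Lat: 88 + 38.9885/60 = 88.6498083
  S → negative
  Longitude: 139 + 23.04/60 = 139.3840000
  E → positive
Point 6:
  Latitude: 42.9109′ = 0.715182°; total 41.7151817
  hemisphere S, so the sign is −
  Longitude: 59 + 5.8423/60 = 59.0973717
  hemisphere W, so the sign is −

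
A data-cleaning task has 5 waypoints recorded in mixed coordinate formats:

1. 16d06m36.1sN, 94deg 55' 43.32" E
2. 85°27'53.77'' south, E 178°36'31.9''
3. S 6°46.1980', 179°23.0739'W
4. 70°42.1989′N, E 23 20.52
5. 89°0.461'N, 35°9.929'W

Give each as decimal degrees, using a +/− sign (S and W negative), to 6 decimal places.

Point 1:
  Latitude: 6′ + 36.1″ = 6.60167′; 16 + 6.60167/60 = 16.1100278
  N → positive
  Lon: 94° + 55/60 + 43.32/3600 = 94 + 0.916667 + 0.012033 = 94.9287000
  E → positive
Point 2:
  Latitude: 85 + 27/60 + 53.77/3600 = 85.4649361
  S ⇒ negate
  λ: 36′ + 31.9″ = 36.53167′; 178 + 36.53167/60 = 178.6088611
  E ⇒ keep positive
Point 3:
  Latitude: 46.198′ = 0.769967°; total 6.7699667
  hemisphere S, so the sign is −
  λ: 23.0739′ = 0.384565°; total 179.3845650
  W → negative
Point 4:
  φ: 70 + 42.1989/60 = 70.7033150
  N → positive
  Longitude: 23 + 20.52/60 = 23.3420000
  E ⇒ keep positive
Point 5:
  Latitude: 0.461′ = 0.007683°; total 89.0076833
  N → positive
  λ: 9.929′ = 0.165483°; total 35.1654833
  W ⇒ negate

1. 16.110028, 94.928700
2. -85.464936, 178.608861
3. -6.769967, -179.384565
4. 70.703315, 23.342000
5. 89.007683, -35.165483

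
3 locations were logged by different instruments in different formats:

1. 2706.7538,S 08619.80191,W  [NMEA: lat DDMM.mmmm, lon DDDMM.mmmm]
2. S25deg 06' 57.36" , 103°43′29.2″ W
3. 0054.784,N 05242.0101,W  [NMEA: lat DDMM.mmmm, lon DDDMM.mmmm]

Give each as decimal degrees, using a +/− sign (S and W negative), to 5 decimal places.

Point 1:
  φ: split at 2 digits → 27° and 6.7538′; 27 + 6.7538/60 = 27.112563
  S → negative
  Lon: degrees = first 3 digits = 86, minutes = 19.80191; 86 + 19.80191/60 = 86.330032
  hemisphere W, so the sign is −
Point 2:
  Lat: 6′ + 57.36″ = 6.95600′; 25 + 6.95600/60 = 25.115933
  S → negative
  λ: 103° + 43/60 + 29.2/3600 = 103 + 0.716667 + 0.008111 = 103.724778
  W → negative
Point 3:
  Latitude: split at 2 digits → 00° and 54.784′; 0 + 54.784/60 = 0.913067
  N ⇒ keep positive
  Lon: degrees = first 3 digits = 52, minutes = 42.0101; 52 + 42.0101/60 = 52.700168
  W → negative

1. -27.11256, -86.33003
2. -25.11593, -103.72478
3. 0.91307, -52.70017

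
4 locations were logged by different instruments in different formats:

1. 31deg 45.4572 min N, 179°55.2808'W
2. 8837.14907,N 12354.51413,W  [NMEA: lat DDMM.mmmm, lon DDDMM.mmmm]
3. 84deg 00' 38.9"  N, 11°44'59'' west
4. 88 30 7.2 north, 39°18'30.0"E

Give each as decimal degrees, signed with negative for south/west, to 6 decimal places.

Point 1:
  Lat: 31 + 45.4572/60 = 31.7576200
  N → positive
  λ: 55.2808′ = 0.921347°; total 179.9213467
  hemisphere W, so the sign is −
Point 2:
  φ: split at 2 digits → 88° and 37.14907′; 88 + 37.14907/60 = 88.6191512
  N ⇒ keep positive
  Longitude: degrees = first 3 digits = 123, minutes = 54.51413; 123 + 54.51413/60 = 123.9085688
  W ⇒ negate
Point 3:
  φ: 84 + 0/60 + 38.9/3600 = 84.0108056
  N ⇒ keep positive
  Lon: 11° + 44/60 + 59/3600 = 11 + 0.733333 + 0.016389 = 11.7497222
  W ⇒ negate
Point 4:
  Latitude: 88 + 30/60 + 7.2/3600 = 88.5020000
  N → positive
  Lon: 39 + 18/60 + 30/3600 = 39.3083333
  E → positive

1. 31.757620, -179.921347
2. 88.619151, -123.908569
3. 84.010806, -11.749722
4. 88.502000, 39.308333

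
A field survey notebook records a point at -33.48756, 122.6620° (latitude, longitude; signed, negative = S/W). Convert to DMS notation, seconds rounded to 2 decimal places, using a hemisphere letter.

33°29′15.22″ S, 122°39′43.20″ E

Latitude is negative → S; |value| = 33.487560
Latitude: 0.487560° → 29.25360′; 0.25360 × 60 = 15.2160″
Longitude: whole degrees 122; 39.72000′ → 39′ and 43.2000″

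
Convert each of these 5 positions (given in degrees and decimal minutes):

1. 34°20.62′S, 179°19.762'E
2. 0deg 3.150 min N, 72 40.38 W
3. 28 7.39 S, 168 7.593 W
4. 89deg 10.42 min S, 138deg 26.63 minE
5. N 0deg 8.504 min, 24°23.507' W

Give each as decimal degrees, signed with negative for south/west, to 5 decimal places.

1. -34.34367, 179.32937
2. 0.05250, -72.67300
3. -28.12317, -168.12655
4. -89.17367, 138.44383
5. 0.14173, -24.39178

Point 1:
  Latitude: 20.62′ = 0.343667°; total 34.343667
  S → negative
  λ: 179 + 19.762/60 = 179.329367
  E ⇒ keep positive
Point 2:
  Lat: 0 + 3.15/60 = 0.052500
  N → positive
  λ: 40.38′ = 0.673000°; total 72.673000
  hemisphere W, so the sign is −
Point 3:
  φ: 7.39′ = 0.123167°; total 28.123167
  S → negative
  Lon: 168 + 7.593/60 = 168.126550
  W → negative
Point 4:
  Lat: 89 + 10.42/60 = 89.173667
  S → negative
  Lon: 26.63′ = 0.443833°; total 138.443833
  E ⇒ keep positive
Point 5:
  φ: 0 + 8.504/60 = 0.141733
  N → positive
  Longitude: 24 + 23.507/60 = 24.391783
  W → negative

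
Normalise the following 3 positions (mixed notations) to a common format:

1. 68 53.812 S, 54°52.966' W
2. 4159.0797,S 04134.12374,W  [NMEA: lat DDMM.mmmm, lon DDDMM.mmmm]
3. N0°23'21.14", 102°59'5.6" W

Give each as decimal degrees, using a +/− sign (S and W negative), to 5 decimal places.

1. -68.89687, -54.88277
2. -41.98466, -41.56873
3. 0.38921, -102.98489

Point 1:
  Lat: 53.812′ = 0.896867°; total 68.896867
  S → negative
  λ: 52.966′ = 0.882767°; total 54.882767
  W → negative
Point 2:
  Lat: split at 2 digits → 41° and 59.0797′; 41 + 59.0797/60 = 41.984662
  S ⇒ negate
  λ: split at 3 digits → 041° and 34.12374′; 41 + 34.12374/60 = 41.568729
  W → negative
Point 3:
  Lat: 0° + 23/60 + 21.14/3600 = 0 + 0.383333 + 0.005872 = 0.389206
  N → positive
  λ: 102° + 59/60 + 5.6/3600 = 102 + 0.983333 + 0.001556 = 102.984889
  W ⇒ negate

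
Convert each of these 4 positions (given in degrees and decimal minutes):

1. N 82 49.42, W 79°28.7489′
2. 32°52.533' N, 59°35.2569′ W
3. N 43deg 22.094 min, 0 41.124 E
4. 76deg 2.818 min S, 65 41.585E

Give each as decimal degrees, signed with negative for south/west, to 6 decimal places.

1. 82.823667, -79.479148
2. 32.875550, -59.587615
3. 43.368233, 0.685400
4. -76.046967, 65.693083

Point 1:
  Latitude: 49.42′ = 0.823667°; total 82.8236667
  N → positive
  Longitude: 79 + 28.7489/60 = 79.4791483
  hemisphere W, so the sign is −
Point 2:
  Lat: 32 + 52.533/60 = 32.8755500
  N → positive
  Lon: 35.2569′ = 0.587615°; total 59.5876150
  W ⇒ negate
Point 3:
  Lat: 22.094′ = 0.368233°; total 43.3682333
  N ⇒ keep positive
  Lon: 0 + 41.124/60 = 0.6854000
  E ⇒ keep positive
Point 4:
  Lat: 2.818′ = 0.046967°; total 76.0469667
  S → negative
  Lon: 65 + 41.585/60 = 65.6930833
  E → positive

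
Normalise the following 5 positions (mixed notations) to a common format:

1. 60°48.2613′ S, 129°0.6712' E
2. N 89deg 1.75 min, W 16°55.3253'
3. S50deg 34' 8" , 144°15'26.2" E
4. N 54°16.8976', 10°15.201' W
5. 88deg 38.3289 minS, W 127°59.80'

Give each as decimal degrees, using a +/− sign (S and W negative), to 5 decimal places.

1. -60.80436, 129.01119
2. 89.02917, -16.92209
3. -50.56889, 144.25728
4. 54.28163, -10.25335
5. -88.63882, -127.99667

Point 1:
  Latitude: 48.2613′ = 0.804355°; total 60.804355
  hemisphere S, so the sign is −
  Longitude: 0.6712′ = 0.011187°; total 129.011187
  E → positive
Point 2:
  φ: 1.75′ = 0.029167°; total 89.029167
  N ⇒ keep positive
  Longitude: 55.3253′ = 0.922088°; total 16.922088
  hemisphere W, so the sign is −
Point 3:
  φ: 50° + 34/60 + 8/3600 = 50 + 0.566667 + 0.002222 = 50.568889
  S → negative
  λ: 144° + 15/60 + 26.2/3600 = 144 + 0.250000 + 0.007278 = 144.257278
  E ⇒ keep positive
Point 4:
  Lat: 16.8976′ = 0.281627°; total 54.281627
  N ⇒ keep positive
  Lon: 10 + 15.201/60 = 10.253350
  W ⇒ negate
Point 5:
  Latitude: 38.3289′ = 0.638815°; total 88.638815
  S → negative
  λ: 127 + 59.8/60 = 127.996667
  W → negative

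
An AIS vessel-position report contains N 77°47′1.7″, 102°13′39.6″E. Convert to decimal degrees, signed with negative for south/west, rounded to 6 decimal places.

Latitude: 77 + 47/60 + 1.7/3600 = 77.7838056
N ⇒ keep positive
Lon: 102° + 13/60 + 39.6/3600 = 102 + 0.216667 + 0.011000 = 102.2276667
E ⇒ keep positive

77.783806, 102.227667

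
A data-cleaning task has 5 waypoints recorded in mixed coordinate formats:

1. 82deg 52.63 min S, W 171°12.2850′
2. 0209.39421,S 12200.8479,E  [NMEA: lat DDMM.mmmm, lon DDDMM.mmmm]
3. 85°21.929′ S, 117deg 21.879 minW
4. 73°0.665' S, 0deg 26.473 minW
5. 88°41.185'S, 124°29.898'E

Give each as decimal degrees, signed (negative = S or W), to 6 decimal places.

1. -82.877167, -171.204750
2. -2.156570, 122.014132
3. -85.365483, -117.364650
4. -73.011083, -0.441217
5. -88.686417, 124.498300

Point 1:
  Lat: 52.63′ = 0.877167°; total 82.8771667
  hemisphere S, so the sign is −
  λ: 171 + 12.285/60 = 171.2047500
  W → negative
Point 2:
  φ: degrees = first 2 digits = 2, minutes = 9.39421; 2 + 9.39421/60 = 2.1565702
  hemisphere S, so the sign is −
  Longitude: split at 3 digits → 122° and 0.8479′; 122 + 0.8479/60 = 122.0141317
  E → positive
Point 3:
  Lat: 85 + 21.929/60 = 85.3654833
  S ⇒ negate
  Longitude: 117 + 21.879/60 = 117.3646500
  hemisphere W, so the sign is −
Point 4:
  φ: 73 + 0.665/60 = 73.0110833
  S ⇒ negate
  λ: 0 + 26.473/60 = 0.4412167
  W → negative
Point 5:
  Latitude: 88 + 41.185/60 = 88.6864167
  S ⇒ negate
  λ: 124 + 29.898/60 = 124.4983000
  E ⇒ keep positive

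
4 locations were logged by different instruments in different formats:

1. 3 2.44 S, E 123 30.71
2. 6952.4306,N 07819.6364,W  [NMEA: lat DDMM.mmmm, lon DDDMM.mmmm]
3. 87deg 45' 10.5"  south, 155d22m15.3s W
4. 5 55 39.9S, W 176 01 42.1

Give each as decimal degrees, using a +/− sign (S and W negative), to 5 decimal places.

1. -3.04067, 123.51183
2. 69.87384, -78.32727
3. -87.75292, -155.37092
4. -5.92775, -176.02836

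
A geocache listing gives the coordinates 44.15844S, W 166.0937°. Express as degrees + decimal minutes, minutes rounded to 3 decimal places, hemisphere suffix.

Latitude: minutes = (44.158440 − 44) × 60 = 9.50640
λ: minutes = (166.093700 − 166) × 60 = 5.62200

44° 9.506′ S, 166° 5.622′ W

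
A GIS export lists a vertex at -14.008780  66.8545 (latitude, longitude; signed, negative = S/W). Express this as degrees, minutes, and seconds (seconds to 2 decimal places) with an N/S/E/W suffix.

Latitude is negative → S; |value| = 14.008780
Lat: whole degrees 14; 0.52680′ → 0′ and 31.6080″
Lon: 0.854500 × 60 = 51.27000′ → 51′, remainder × 60 = 16.2000″

14°00′31.61″ S, 66°51′16.20″ E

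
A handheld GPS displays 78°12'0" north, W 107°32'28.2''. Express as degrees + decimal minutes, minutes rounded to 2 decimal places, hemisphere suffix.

φ: seconds/60 = 0.00000; minutes = 12 + 0.00000 = 12.0000
Longitude: 32 + 28.2/60 = 32.4700′

78° 12.00′ N, 107° 32.47′ W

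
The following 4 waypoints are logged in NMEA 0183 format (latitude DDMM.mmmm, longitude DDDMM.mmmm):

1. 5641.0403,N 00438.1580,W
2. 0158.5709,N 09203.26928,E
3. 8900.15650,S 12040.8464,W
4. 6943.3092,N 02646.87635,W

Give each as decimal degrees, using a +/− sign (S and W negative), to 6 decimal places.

1. 56.684005, -4.635967
2. 1.976182, 92.054488
3. -89.002608, -120.680773
4. 69.721820, -26.781273

Point 1:
  φ: degrees = first 2 digits = 56, minutes = 41.0403; 56 + 41.0403/60 = 56.6840050
  N → positive
  Lon: split at 3 digits → 004° and 38.158′; 4 + 38.158/60 = 4.6359667
  W → negative
Point 2:
  Lat: split at 2 digits → 01° and 58.5709′; 1 + 58.5709/60 = 1.9761817
  N → positive
  Lon: degrees = first 3 digits = 92, minutes = 3.26928; 92 + 3.26928/60 = 92.0544880
  E ⇒ keep positive
Point 3:
  Lat: split at 2 digits → 89° and 0.1565′; 89 + 0.1565/60 = 89.0026083
  S ⇒ negate
  Longitude: degrees = first 3 digits = 120, minutes = 40.8464; 120 + 40.8464/60 = 120.6807733
  W ⇒ negate
Point 4:
  Lat: degrees = first 2 digits = 69, minutes = 43.3092; 69 + 43.3092/60 = 69.7218200
  N ⇒ keep positive
  λ: degrees = first 3 digits = 26, minutes = 46.87635; 26 + 46.87635/60 = 26.7812725
  hemisphere W, so the sign is −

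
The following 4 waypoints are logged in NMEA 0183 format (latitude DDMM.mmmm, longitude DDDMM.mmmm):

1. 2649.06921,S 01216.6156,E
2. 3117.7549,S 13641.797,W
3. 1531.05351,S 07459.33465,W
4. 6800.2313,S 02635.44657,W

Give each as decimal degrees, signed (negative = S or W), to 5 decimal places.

1. -26.81782, 12.27693
2. -31.29592, -136.69662
3. -15.51756, -74.98891
4. -68.00386, -26.59078

Point 1:
  Lat: degrees = first 2 digits = 26, minutes = 49.06921; 26 + 49.06921/60 = 26.817820
  S → negative
  Longitude: degrees = first 3 digits = 12, minutes = 16.6156; 12 + 16.6156/60 = 12.276927
  E ⇒ keep positive
Point 2:
  Latitude: split at 2 digits → 31° and 17.7549′; 31 + 17.7549/60 = 31.295915
  S → negative
  λ: split at 3 digits → 136° and 41.797′; 136 + 41.797/60 = 136.696617
  W → negative
Point 3:
  Lat: degrees = first 2 digits = 15, minutes = 31.05351; 15 + 31.05351/60 = 15.517559
  hemisphere S, so the sign is −
  λ: degrees = first 3 digits = 74, minutes = 59.33465; 74 + 59.33465/60 = 74.988911
  W → negative
Point 4:
  Latitude: degrees = first 2 digits = 68, minutes = 0.2313; 68 + 0.2313/60 = 68.003855
  hemisphere S, so the sign is −
  Lon: split at 3 digits → 026° and 35.44657′; 26 + 35.44657/60 = 26.590776
  W → negative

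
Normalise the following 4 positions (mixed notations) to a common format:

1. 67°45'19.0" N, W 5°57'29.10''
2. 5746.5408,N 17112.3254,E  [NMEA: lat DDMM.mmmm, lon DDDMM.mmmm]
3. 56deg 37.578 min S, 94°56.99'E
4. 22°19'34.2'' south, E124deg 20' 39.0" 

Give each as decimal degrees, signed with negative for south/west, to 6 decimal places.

1. 67.755278, -5.958083
2. 57.775680, 171.205423
3. -56.626300, 94.949833
4. -22.326167, 124.344167

Point 1:
  φ: 67° + 45/60 + 19/3600 = 67 + 0.750000 + 0.005278 = 67.7552778
  N → positive
  Longitude: 5 + 57/60 + 29.1/3600 = 5.9580833
  W → negative
Point 2:
  Latitude: split at 2 digits → 57° and 46.5408′; 57 + 46.5408/60 = 57.7756800
  N ⇒ keep positive
  Lon: degrees = first 3 digits = 171, minutes = 12.3254; 171 + 12.3254/60 = 171.2054233
  E → positive
Point 3:
  Latitude: 56 + 37.578/60 = 56.6263000
  S → negative
  Lon: 94 + 56.99/60 = 94.9498333
  E → positive
Point 4:
  Lat: 22 + 19/60 + 34.2/3600 = 22.3261667
  S ⇒ negate
  λ: 124 + 20/60 + 39/3600 = 124.3441667
  E → positive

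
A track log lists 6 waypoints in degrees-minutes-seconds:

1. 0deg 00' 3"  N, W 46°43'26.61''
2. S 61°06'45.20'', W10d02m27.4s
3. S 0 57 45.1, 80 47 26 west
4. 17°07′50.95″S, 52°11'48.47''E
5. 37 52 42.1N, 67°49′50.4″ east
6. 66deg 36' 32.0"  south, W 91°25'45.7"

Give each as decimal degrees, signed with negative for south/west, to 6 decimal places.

Point 1:
  Latitude: 0° + 0/60 + 3/3600 = 0 + 0.000000 + 0.000833 = 0.0008333
  N ⇒ keep positive
  Lon: 46° + 43/60 + 26.61/3600 = 46 + 0.716667 + 0.007392 = 46.7240583
  W ⇒ negate
Point 2:
  φ: 6′ + 45.2″ = 6.75333′; 61 + 6.75333/60 = 61.1125556
  S ⇒ negate
  Lon: 10 + 2/60 + 27.4/3600 = 10.0409444
  hemisphere W, so the sign is −
Point 3:
  φ: 0° + 57/60 + 45.1/3600 = 0 + 0.950000 + 0.012528 = 0.9625278
  hemisphere S, so the sign is −
  Longitude: 80 + 47/60 + 26/3600 = 80.7905556
  W ⇒ negate
Point 4:
  φ: 17 + 7/60 + 50.95/3600 = 17.1308194
  hemisphere S, so the sign is −
  Longitude: 52 + 11/60 + 48.47/3600 = 52.1967972
  E ⇒ keep positive
Point 5:
  Lat: 37 + 52/60 + 42.1/3600 = 37.8783611
  N ⇒ keep positive
  Lon: 67° + 49/60 + 50.4/3600 = 67 + 0.816667 + 0.014000 = 67.8306667
  E ⇒ keep positive
Point 6:
  Latitude: 66° + 36/60 + 32/3600 = 66 + 0.600000 + 0.008889 = 66.6088889
  S → negative
  λ: 91 + 25/60 + 45.7/3600 = 91.4293611
  W → negative

1. 0.000833, -46.724058
2. -61.112556, -10.040944
3. -0.962528, -80.790556
4. -17.130819, 52.196797
5. 37.878361, 67.830667
6. -66.608889, -91.429361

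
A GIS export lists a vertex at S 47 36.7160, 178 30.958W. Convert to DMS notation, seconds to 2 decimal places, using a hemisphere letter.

Lat: 36.71600′ → 36′ and 0.71600 × 60 = 42.9600″
Lon: 30.95800′ → 30′ and 0.95800 × 60 = 57.4800″

47°36′42.96″ S, 178°30′57.48″ W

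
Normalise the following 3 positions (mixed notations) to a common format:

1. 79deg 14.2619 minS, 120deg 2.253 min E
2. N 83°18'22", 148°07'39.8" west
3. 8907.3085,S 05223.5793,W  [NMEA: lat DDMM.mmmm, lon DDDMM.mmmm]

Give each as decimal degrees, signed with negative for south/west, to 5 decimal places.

Point 1:
  Lat: 14.2619′ = 0.237698°; total 79.237698
  S → negative
  λ: 120 + 2.253/60 = 120.037550
  E → positive
Point 2:
  Lat: 83 + 18/60 + 22/3600 = 83.306111
  N ⇒ keep positive
  Lon: 148 + 7/60 + 39.8/3600 = 148.127722
  W → negative
Point 3:
  Lat: degrees = first 2 digits = 89, minutes = 7.3085; 89 + 7.3085/60 = 89.121808
  hemisphere S, so the sign is −
  Longitude: degrees = first 3 digits = 52, minutes = 23.5793; 52 + 23.5793/60 = 52.392988
  W ⇒ negate

1. -79.23770, 120.03755
2. 83.30611, -148.12772
3. -89.12181, -52.39299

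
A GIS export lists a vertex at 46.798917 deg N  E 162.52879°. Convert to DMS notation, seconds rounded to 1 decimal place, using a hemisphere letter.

46°47′56.1″ N, 162°31′43.6″ E

φ: 0.798917 × 60 = 47.93502′ → 47′, remainder × 60 = 56.101″
Longitude: 0.528790° → 31.72740′; 0.72740 × 60 = 43.644″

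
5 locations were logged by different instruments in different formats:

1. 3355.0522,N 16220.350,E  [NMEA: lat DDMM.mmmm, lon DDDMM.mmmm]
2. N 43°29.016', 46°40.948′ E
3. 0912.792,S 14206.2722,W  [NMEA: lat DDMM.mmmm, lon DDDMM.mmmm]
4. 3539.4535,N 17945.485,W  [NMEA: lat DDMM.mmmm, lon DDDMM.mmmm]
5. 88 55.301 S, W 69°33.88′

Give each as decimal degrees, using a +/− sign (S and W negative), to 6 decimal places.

Point 1:
  Lat: degrees = first 2 digits = 33, minutes = 55.0522; 33 + 55.0522/60 = 33.9175367
  N ⇒ keep positive
  Longitude: split at 3 digits → 162° and 20.35′; 162 + 20.35/60 = 162.3391667
  E ⇒ keep positive
Point 2:
  Latitude: 43 + 29.016/60 = 43.4836000
  N → positive
  Longitude: 40.948′ = 0.682467°; total 46.6824667
  E → positive
Point 3:
  φ: degrees = first 2 digits = 9, minutes = 12.792; 9 + 12.792/60 = 9.2132000
  S ⇒ negate
  λ: degrees = first 3 digits = 142, minutes = 6.2722; 142 + 6.2722/60 = 142.1045367
  W → negative
Point 4:
  φ: degrees = first 2 digits = 35, minutes = 39.4535; 35 + 39.4535/60 = 35.6575583
  N → positive
  Longitude: split at 3 digits → 179° and 45.485′; 179 + 45.485/60 = 179.7580833
  W → negative
Point 5:
  φ: 55.301′ = 0.921683°; total 88.9216833
  S ⇒ negate
  Lon: 33.88′ = 0.564667°; total 69.5646667
  W → negative

1. 33.917537, 162.339167
2. 43.483600, 46.682467
3. -9.213200, -142.104537
4. 35.657558, -179.758083
5. -88.921683, -69.564667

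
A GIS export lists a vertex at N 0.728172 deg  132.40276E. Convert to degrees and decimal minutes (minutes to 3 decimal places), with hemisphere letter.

0° 43.690′ N, 132° 24.166′ E

φ: fractional part 0.728172 → 43.69032 minutes
Longitude: fractional part 0.402760 → 24.16560 minutes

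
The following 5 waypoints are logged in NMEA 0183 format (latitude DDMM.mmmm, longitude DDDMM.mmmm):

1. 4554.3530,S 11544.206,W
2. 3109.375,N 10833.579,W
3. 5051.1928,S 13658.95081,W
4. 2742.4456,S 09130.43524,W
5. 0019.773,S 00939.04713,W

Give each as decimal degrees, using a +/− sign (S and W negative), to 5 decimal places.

1. -45.90588, -115.73677
2. 31.15625, -108.55965
3. -50.85321, -136.98251
4. -27.70743, -91.50725
5. -0.32955, -9.65079

Point 1:
  φ: split at 2 digits → 45° and 54.353′; 45 + 54.353/60 = 45.905883
  S ⇒ negate
  λ: split at 3 digits → 115° and 44.206′; 115 + 44.206/60 = 115.736767
  W ⇒ negate
Point 2:
  Latitude: degrees = first 2 digits = 31, minutes = 9.375; 31 + 9.375/60 = 31.156250
  N ⇒ keep positive
  Longitude: split at 3 digits → 108° and 33.579′; 108 + 33.579/60 = 108.559650
  hemisphere W, so the sign is −
Point 3:
  φ: split at 2 digits → 50° and 51.1928′; 50 + 51.1928/60 = 50.853213
  hemisphere S, so the sign is −
  Longitude: degrees = first 3 digits = 136, minutes = 58.95081; 136 + 58.95081/60 = 136.982514
  hemisphere W, so the sign is −
Point 4:
  Latitude: split at 2 digits → 27° and 42.4456′; 27 + 42.4456/60 = 27.707427
  S → negative
  λ: degrees = first 3 digits = 91, minutes = 30.43524; 91 + 30.43524/60 = 91.507254
  W ⇒ negate
Point 5:
  Lat: split at 2 digits → 00° and 19.773′; 0 + 19.773/60 = 0.329550
  S ⇒ negate
  Lon: degrees = first 3 digits = 9, minutes = 39.04713; 9 + 39.04713/60 = 9.650786
  W → negative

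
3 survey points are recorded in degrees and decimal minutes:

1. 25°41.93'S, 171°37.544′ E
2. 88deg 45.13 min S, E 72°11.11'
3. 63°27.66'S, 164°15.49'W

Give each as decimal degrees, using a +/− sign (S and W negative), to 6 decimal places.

1. -25.698833, 171.625733
2. -88.752167, 72.185167
3. -63.461000, -164.258167

Point 1:
  Lat: 41.93′ = 0.698833°; total 25.6988333
  hemisphere S, so the sign is −
  Lon: 171 + 37.544/60 = 171.6257333
  E ⇒ keep positive
Point 2:
  Latitude: 88 + 45.13/60 = 88.7521667
  S → negative
  λ: 11.11′ = 0.185167°; total 72.1851667
  E ⇒ keep positive
Point 3:
  Lat: 27.66′ = 0.461000°; total 63.4610000
  hemisphere S, so the sign is −
  λ: 15.49′ = 0.258167°; total 164.2581667
  hemisphere W, so the sign is −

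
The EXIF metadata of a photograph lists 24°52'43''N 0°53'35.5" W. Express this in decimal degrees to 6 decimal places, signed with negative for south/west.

24.878611, -0.893194

φ: 24 + 52/60 + 43/3600 = 24.8786111
N ⇒ keep positive
λ: 0 + 53/60 + 35.5/3600 = 0.8931944
hemisphere W, so the sign is −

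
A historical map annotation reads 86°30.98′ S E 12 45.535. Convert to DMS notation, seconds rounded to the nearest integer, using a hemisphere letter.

φ: fractional minutes 0.98000 × 60 = 58.80″
Lon: 45.53500′ → 45′ and 0.53500 × 60 = 32.10″

86°30′59″ S, 12°45′32″ E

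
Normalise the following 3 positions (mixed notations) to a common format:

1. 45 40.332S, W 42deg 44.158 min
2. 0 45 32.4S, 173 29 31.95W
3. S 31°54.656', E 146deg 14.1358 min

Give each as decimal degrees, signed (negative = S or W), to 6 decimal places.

1. -45.672200, -42.735967
2. -0.759000, -173.492208
3. -31.910933, 146.235597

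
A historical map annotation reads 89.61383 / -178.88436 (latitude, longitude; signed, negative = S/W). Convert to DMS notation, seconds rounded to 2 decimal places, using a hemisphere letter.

89°36′49.79″ N, 178°53′3.70″ W

Latitude: whole degrees 89; 36.82980′ → 36′ and 49.7880″
Longitude is negative → W; |value| = 178.884360
Longitude: 0.884360° → 53.06160′; 0.06160 × 60 = 3.6960″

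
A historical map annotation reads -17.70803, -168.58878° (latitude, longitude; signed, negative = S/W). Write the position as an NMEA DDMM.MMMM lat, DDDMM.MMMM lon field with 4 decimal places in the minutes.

1742.4818,S / 16835.3268,W

Latitude is negative → S; |value| = 17.708030
Latitude: fractional part 0.708030 → 42.481800 minutes
Longitude is negative → W; |value| = 168.588780
Lon: fractional part 0.588780 → 35.326800 minutes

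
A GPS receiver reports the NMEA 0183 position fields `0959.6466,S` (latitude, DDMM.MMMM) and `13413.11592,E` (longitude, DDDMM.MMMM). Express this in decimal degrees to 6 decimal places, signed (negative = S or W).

φ: split at 2 digits → 09° and 59.6466′; 9 + 59.6466/60 = 9.9941100
S ⇒ negate
Lon: degrees = first 3 digits = 134, minutes = 13.11592; 134 + 13.11592/60 = 134.2185987
E → positive

-9.994110, 134.218599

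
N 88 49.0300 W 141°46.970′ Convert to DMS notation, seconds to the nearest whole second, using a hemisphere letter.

Latitude: 49.03000′ → 49′ and 0.03000 × 60 = 1.80″
Lon: fractional minutes 0.97000 × 60 = 58.20″

88°49′2″ N, 141°46′58″ W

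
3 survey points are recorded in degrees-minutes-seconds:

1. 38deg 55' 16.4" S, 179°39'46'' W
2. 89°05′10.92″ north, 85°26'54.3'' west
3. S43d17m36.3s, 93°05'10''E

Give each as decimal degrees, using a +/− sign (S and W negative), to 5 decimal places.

1. -38.92122, -179.66278
2. 89.08637, -85.44842
3. -43.29342, 93.08611

Point 1:
  Latitude: 55′ + 16.4″ = 55.27333′; 38 + 55.27333/60 = 38.921222
  S → negative
  Longitude: 179° + 39/60 + 46/3600 = 179 + 0.650000 + 0.012778 = 179.662778
  W ⇒ negate
Point 2:
  Lat: 89 + 5/60 + 10.92/3600 = 89.086367
  N ⇒ keep positive
  Longitude: 26′ + 54.3″ = 26.90500′; 85 + 26.90500/60 = 85.448417
  W → negative
Point 3:
  Latitude: 43 + 17/60 + 36.3/3600 = 43.293417
  hemisphere S, so the sign is −
  λ: 93° + 5/60 + 10/3600 = 93 + 0.083333 + 0.002778 = 93.086111
  E → positive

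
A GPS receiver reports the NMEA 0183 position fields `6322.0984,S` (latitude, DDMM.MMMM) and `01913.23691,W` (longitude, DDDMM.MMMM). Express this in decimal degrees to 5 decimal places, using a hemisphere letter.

63.36831° S, 19.22062° W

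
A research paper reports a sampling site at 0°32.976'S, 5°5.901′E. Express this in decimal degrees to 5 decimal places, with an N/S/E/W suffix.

Lat: 32.976′ = 0.549600°; total 0.549600
Longitude: 5 + 5.901/60 = 5.098350

0.54960° S, 5.09835° E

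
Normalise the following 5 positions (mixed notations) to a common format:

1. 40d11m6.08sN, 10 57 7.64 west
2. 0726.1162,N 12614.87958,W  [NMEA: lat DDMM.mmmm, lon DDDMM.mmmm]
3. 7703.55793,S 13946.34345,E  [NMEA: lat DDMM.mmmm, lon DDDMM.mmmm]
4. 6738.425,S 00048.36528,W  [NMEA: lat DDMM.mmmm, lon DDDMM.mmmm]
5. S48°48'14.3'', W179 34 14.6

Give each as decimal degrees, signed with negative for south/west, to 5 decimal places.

1. 40.18502, -10.95212
2. 7.43527, -126.24799
3. -77.05930, 139.77239
4. -67.64042, -0.80609
5. -48.80397, -179.57072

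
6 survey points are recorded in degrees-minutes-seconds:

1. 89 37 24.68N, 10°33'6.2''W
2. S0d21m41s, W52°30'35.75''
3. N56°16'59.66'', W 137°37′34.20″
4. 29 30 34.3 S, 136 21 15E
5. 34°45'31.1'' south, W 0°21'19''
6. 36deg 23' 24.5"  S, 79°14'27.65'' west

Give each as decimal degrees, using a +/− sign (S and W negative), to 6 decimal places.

1. 89.623522, -10.551722
2. -0.361389, -52.509931
3. 56.283239, -137.626167
4. -29.509528, 136.354167
5. -34.758639, -0.355278
6. -36.390139, -79.241014

Point 1:
  Lat: 89° + 37/60 + 24.68/3600 = 89 + 0.616667 + 0.006856 = 89.6235222
  N ⇒ keep positive
  Longitude: 10° + 33/60 + 6.2/3600 = 10 + 0.550000 + 0.001722 = 10.5517222
  hemisphere W, so the sign is −
Point 2:
  Lat: 0° + 21/60 + 41/3600 = 0 + 0.350000 + 0.011389 = 0.3613889
  S → negative
  Longitude: 52° + 30/60 + 35.75/3600 = 52 + 0.500000 + 0.009931 = 52.5099306
  W ⇒ negate
Point 3:
  Lat: 56° + 16/60 + 59.66/3600 = 56 + 0.266667 + 0.016572 = 56.2832389
  N → positive
  Longitude: 37′ + 34.2″ = 37.57000′; 137 + 37.57000/60 = 137.6261667
  W → negative
Point 4:
  φ: 29° + 30/60 + 34.3/3600 = 29 + 0.500000 + 0.009528 = 29.5095278
  hemisphere S, so the sign is −
  λ: 136° + 21/60 + 15/3600 = 136 + 0.350000 + 0.004167 = 136.3541667
  E ⇒ keep positive
Point 5:
  Latitude: 45′ + 31.1″ = 45.51833′; 34 + 45.51833/60 = 34.7586389
  S → negative
  Longitude: 21′ + 19″ = 21.31667′; 0 + 21.31667/60 = 0.3552778
  W ⇒ negate
Point 6:
  φ: 23′ + 24.5″ = 23.40833′; 36 + 23.40833/60 = 36.3901389
  S ⇒ negate
  λ: 79° + 14/60 + 27.65/3600 = 79 + 0.233333 + 0.007681 = 79.2410139
  hemisphere W, so the sign is −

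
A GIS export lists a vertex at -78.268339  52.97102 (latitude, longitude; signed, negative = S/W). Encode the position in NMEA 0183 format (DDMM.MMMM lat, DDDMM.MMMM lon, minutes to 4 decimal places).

7816.1003,S / 05258.2612,E

Latitude is negative → S; |value| = 78.268339
Lat: 78° + 0.268339 × 60 = 78° 16.100340′
Longitude: minutes = (52.971020 − 52) × 60 = 58.261200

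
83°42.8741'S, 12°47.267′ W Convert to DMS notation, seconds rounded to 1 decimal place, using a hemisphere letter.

83°42′52.4″ S, 12°47′16.0″ W

Latitude: 42.87410′ → 42′ and 0.87410 × 60 = 52.446″
Lon: 47.26700′ → 47′ and 0.26700 × 60 = 16.020″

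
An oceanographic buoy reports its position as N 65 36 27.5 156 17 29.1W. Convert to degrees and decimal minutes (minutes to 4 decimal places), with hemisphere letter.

φ: 36 + 27.5/60 = 36.458333′
Lon: seconds/60 = 0.48500; minutes = 17 + 0.48500 = 17.485000

65° 36.4583′ N, 156° 17.4850′ W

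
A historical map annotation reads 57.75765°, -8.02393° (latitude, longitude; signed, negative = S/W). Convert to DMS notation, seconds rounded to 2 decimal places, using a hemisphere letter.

57°45′27.54″ N, 8°01′26.15″ W

φ: whole degrees 57; 45.45900′ → 45′ and 27.5400″
Longitude is negative → W; |value| = 8.023930
λ: 0.023930° → 1.43580′; 0.43580 × 60 = 26.1480″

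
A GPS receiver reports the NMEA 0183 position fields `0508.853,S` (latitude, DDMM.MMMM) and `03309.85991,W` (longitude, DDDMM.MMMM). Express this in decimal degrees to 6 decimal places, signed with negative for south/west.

Latitude: split at 2 digits → 05° and 8.853′; 5 + 8.853/60 = 5.1475500
S → negative
Longitude: degrees = first 3 digits = 33, minutes = 9.85991; 33 + 9.85991/60 = 33.1643318
W ⇒ negate

-5.147550, -33.164332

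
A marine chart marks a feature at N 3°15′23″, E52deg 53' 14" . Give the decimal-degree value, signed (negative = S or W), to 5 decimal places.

Latitude: 3 + 15/60 + 23/3600 = 3.256389
N → positive
λ: 52° + 53/60 + 14/3600 = 52 + 0.883333 + 0.003889 = 52.887222
E → positive

3.25639, 52.88722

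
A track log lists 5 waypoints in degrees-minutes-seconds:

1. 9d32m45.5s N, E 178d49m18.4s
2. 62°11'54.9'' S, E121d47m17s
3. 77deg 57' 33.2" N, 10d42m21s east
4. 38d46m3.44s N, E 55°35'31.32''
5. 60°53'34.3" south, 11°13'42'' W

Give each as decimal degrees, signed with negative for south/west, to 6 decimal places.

1. 9.545972, 178.821778
2. -62.198583, 121.788056
3. 77.959222, 10.705833
4. 38.767622, 55.592033
5. -60.892861, -11.228333

Point 1:
  φ: 9° + 32/60 + 45.5/3600 = 9 + 0.533333 + 0.012639 = 9.5459722
  N → positive
  Lon: 178° + 49/60 + 18.4/3600 = 178 + 0.816667 + 0.005111 = 178.8217778
  E → positive
Point 2:
  Latitude: 62° + 11/60 + 54.9/3600 = 62 + 0.183333 + 0.015250 = 62.1985833
  S ⇒ negate
  Lon: 121° + 47/60 + 17/3600 = 121 + 0.783333 + 0.004722 = 121.7880556
  E → positive
Point 3:
  φ: 77° + 57/60 + 33.2/3600 = 77 + 0.950000 + 0.009222 = 77.9592222
  N → positive
  Lon: 10 + 42/60 + 21/3600 = 10.7058333
  E → positive
Point 4:
  Latitude: 38 + 46/60 + 3.44/3600 = 38.7676222
  N ⇒ keep positive
  Longitude: 35′ + 31.32″ = 35.52200′; 55 + 35.52200/60 = 55.5920333
  E → positive
Point 5:
  Latitude: 60° + 53/60 + 34.3/3600 = 60 + 0.883333 + 0.009528 = 60.8928611
  S → negative
  Longitude: 11 + 13/60 + 42/3600 = 11.2283333
  W → negative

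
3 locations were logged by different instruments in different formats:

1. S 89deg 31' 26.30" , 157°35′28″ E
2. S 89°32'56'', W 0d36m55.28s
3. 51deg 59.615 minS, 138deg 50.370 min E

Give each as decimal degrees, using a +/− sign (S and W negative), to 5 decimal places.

Point 1:
  Lat: 31′ + 26.3″ = 31.43833′; 89 + 31.43833/60 = 89.523972
  S ⇒ negate
  λ: 157 + 35/60 + 28/3600 = 157.591111
  E ⇒ keep positive
Point 2:
  φ: 32′ + 56″ = 32.93333′; 89 + 32.93333/60 = 89.548889
  S → negative
  Longitude: 36′ + 55.28″ = 36.92133′; 0 + 36.92133/60 = 0.615356
  hemisphere W, so the sign is −
Point 3:
  Lat: 59.615′ = 0.993583°; total 51.993583
  S ⇒ negate
  λ: 138 + 50.37/60 = 138.839500
  E → positive

1. -89.52397, 157.59111
2. -89.54889, -0.61536
3. -51.99358, 138.83950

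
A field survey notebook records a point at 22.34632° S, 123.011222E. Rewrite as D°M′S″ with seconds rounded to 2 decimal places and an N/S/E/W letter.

φ: 0.346320° → 20.77920′; 0.77920 × 60 = 46.7520″
λ: 0.011222 × 60 = 0.67332′ → 0′, remainder × 60 = 40.3992″

22°20′46.75″ S, 123°00′40.40″ E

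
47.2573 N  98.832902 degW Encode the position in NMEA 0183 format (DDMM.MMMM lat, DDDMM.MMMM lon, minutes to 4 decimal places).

4715.4380,N / 09849.9741,W

Lat: minutes = (47.257300 − 47) × 60 = 15.438000
Lon: minutes = (98.832902 − 98) × 60 = 49.974120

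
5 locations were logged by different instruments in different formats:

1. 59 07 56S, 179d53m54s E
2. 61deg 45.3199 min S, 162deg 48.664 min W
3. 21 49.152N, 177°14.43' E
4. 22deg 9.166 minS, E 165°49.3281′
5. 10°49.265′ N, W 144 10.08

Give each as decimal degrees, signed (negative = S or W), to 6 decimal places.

Point 1:
  Latitude: 59 + 7/60 + 56/3600 = 59.1322222
  S → negative
  Lon: 179° + 53/60 + 54/3600 = 179 + 0.883333 + 0.015000 = 179.8983333
  E → positive
Point 2:
  φ: 61 + 45.3199/60 = 61.7553317
  S ⇒ negate
  Longitude: 48.664′ = 0.811067°; total 162.8110667
  W ⇒ negate
Point 3:
  φ: 21 + 49.152/60 = 21.8192000
  N → positive
  λ: 177 + 14.43/60 = 177.2405000
  E → positive
Point 4:
  Lat: 9.166′ = 0.152767°; total 22.1527667
  S → negative
  Longitude: 165 + 49.3281/60 = 165.8221350
  E → positive
Point 5:
  Lat: 10 + 49.265/60 = 10.8210833
  N ⇒ keep positive
  λ: 10.08′ = 0.168000°; total 144.1680000
  hemisphere W, so the sign is −

1. -59.132222, 179.898333
2. -61.755332, -162.811067
3. 21.819200, 177.240500
4. -22.152767, 165.822135
5. 10.821083, -144.168000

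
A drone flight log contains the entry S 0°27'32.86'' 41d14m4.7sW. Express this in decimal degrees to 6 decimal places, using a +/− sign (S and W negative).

-0.459128, -41.234639

Latitude: 0° + 27/60 + 32.86/3600 = 0 + 0.450000 + 0.009128 = 0.4591278
hemisphere S, so the sign is −
λ: 14′ + 4.7″ = 14.07833′; 41 + 14.07833/60 = 41.2346389
W → negative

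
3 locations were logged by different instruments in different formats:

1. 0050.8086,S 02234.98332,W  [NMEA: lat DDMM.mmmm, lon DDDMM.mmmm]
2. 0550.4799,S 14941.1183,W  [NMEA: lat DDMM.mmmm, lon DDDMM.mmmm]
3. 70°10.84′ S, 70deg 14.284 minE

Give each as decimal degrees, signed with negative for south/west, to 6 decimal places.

1. -0.846810, -22.583055
2. -5.841332, -149.685305
3. -70.180667, 70.238067

Point 1:
  Lat: split at 2 digits → 00° and 50.8086′; 0 + 50.8086/60 = 0.8468100
  S → negative
  Longitude: degrees = first 3 digits = 22, minutes = 34.98332; 22 + 34.98332/60 = 22.5830553
  hemisphere W, so the sign is −
Point 2:
  Lat: degrees = first 2 digits = 5, minutes = 50.4799; 5 + 50.4799/60 = 5.8413317
  S ⇒ negate
  Lon: degrees = first 3 digits = 149, minutes = 41.1183; 149 + 41.1183/60 = 149.6853050
  W ⇒ negate
Point 3:
  Latitude: 10.84′ = 0.180667°; total 70.1806667
  hemisphere S, so the sign is −
  λ: 70 + 14.284/60 = 70.2380667
  E ⇒ keep positive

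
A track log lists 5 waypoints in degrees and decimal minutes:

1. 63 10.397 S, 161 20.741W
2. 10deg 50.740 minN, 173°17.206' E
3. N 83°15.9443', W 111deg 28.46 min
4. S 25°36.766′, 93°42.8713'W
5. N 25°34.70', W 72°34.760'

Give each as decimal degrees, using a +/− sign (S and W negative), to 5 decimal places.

1. -63.17328, -161.34568
2. 10.84567, 173.28677
3. 83.26574, -111.47433
4. -25.61277, -93.71452
5. 25.57833, -72.57933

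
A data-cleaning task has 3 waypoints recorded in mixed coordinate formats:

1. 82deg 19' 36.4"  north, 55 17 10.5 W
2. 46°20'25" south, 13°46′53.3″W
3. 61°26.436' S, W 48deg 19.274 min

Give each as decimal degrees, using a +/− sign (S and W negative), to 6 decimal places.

Point 1:
  φ: 19′ + 36.4″ = 19.60667′; 82 + 19.60667/60 = 82.3267778
  N → positive
  Longitude: 55° + 17/60 + 10.5/3600 = 55 + 0.283333 + 0.002917 = 55.2862500
  W ⇒ negate
Point 2:
  Latitude: 20′ + 25″ = 20.41667′; 46 + 20.41667/60 = 46.3402778
  S ⇒ negate
  λ: 13° + 46/60 + 53.3/3600 = 13 + 0.766667 + 0.014806 = 13.7814722
  W → negative
Point 3:
  Latitude: 61 + 26.436/60 = 61.4406000
  hemisphere S, so the sign is −
  Longitude: 48 + 19.274/60 = 48.3212333
  W ⇒ negate

1. 82.326778, -55.286250
2. -46.340278, -13.781472
3. -61.440600, -48.321233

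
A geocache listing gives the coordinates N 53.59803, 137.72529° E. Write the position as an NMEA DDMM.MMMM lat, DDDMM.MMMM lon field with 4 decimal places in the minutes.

Latitude: fractional part 0.598030 → 35.881800 minutes
Lon: fractional part 0.725290 → 43.517400 minutes

5335.8818,N / 13743.5174,E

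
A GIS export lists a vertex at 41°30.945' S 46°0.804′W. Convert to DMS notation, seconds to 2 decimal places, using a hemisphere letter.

Lat: 30.94500′ → 30′ and 0.94500 × 60 = 56.7000″
Longitude: fractional minutes 0.80400 × 60 = 48.2400″

41°30′56.70″ S, 46°00′48.24″ W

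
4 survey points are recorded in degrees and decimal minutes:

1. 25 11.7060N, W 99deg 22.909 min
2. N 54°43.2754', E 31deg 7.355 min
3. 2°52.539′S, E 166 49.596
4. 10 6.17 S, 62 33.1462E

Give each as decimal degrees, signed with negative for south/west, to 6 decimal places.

Point 1:
  φ: 25 + 11.706/60 = 25.1951000
  N → positive
  Lon: 99 + 22.909/60 = 99.3818167
  hemisphere W, so the sign is −
Point 2:
  Lat: 43.2754′ = 0.721257°; total 54.7212567
  N ⇒ keep positive
  Longitude: 7.355′ = 0.122583°; total 31.1225833
  E → positive
Point 3:
  Latitude: 52.539′ = 0.875650°; total 2.8756500
  S → negative
  λ: 49.596′ = 0.826600°; total 166.8266000
  E → positive
Point 4:
  Lat: 10 + 6.17/60 = 10.1028333
  S ⇒ negate
  λ: 62 + 33.1462/60 = 62.5524367
  E ⇒ keep positive

1. 25.195100, -99.381817
2. 54.721257, 31.122583
3. -2.875650, 166.826600
4. -10.102833, 62.552437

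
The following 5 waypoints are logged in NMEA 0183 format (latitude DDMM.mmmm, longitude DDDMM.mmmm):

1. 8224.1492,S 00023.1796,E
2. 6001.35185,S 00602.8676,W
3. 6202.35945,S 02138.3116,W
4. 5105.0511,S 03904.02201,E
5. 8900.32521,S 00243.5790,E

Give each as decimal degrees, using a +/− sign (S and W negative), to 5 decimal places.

1. -82.40249, 0.38633
2. -60.02253, -6.04779
3. -62.03932, -21.63853
4. -51.08419, 39.06703
5. -89.00542, 2.72632

Point 1:
  φ: split at 2 digits → 82° and 24.1492′; 82 + 24.1492/60 = 82.402487
  hemisphere S, so the sign is −
  Longitude: split at 3 digits → 000° and 23.1796′; 0 + 23.1796/60 = 0.386327
  E → positive
Point 2:
  φ: split at 2 digits → 60° and 1.35185′; 60 + 1.35185/60 = 60.022531
  S ⇒ negate
  λ: degrees = first 3 digits = 6, minutes = 2.8676; 6 + 2.8676/60 = 6.047793
  W → negative
Point 3:
  φ: split at 2 digits → 62° and 2.35945′; 62 + 2.35945/60 = 62.039324
  S → negative
  λ: split at 3 digits → 021° and 38.3116′; 21 + 38.3116/60 = 21.638527
  W → negative
Point 4:
  φ: degrees = first 2 digits = 51, minutes = 5.0511; 51 + 5.0511/60 = 51.084185
  hemisphere S, so the sign is −
  Longitude: split at 3 digits → 039° and 4.02201′; 39 + 4.02201/60 = 39.067034
  E ⇒ keep positive
Point 5:
  Lat: degrees = first 2 digits = 89, minutes = 0.32521; 89 + 0.32521/60 = 89.005420
  S → negative
  Longitude: degrees = first 3 digits = 2, minutes = 43.579; 2 + 43.579/60 = 2.726317
  E ⇒ keep positive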